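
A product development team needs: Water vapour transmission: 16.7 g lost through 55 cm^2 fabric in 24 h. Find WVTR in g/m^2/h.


Formula: WVTR = mass_loss / (area * time)
Step 1: Convert area: 55 cm^2 = 0.0055 m^2
Step 2: WVTR = 16.7 g / (0.0055 m^2 * 24 h)
Step 3: WVTR = 16.7 / 0.132 = 126.5 g/m^2/h

126.5 g/m^2/h


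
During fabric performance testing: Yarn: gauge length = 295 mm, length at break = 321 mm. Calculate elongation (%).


Formula: Elongation (%) = ((L_break - L0) / L0) * 100
Step 1: Extension = 321 - 295 = 26 mm
Step 2: Elongation = (26 / 295) * 100
Step 3: Elongation = 0.088136 * 100 = 8.8136% ≈ 8.8%

8.8%


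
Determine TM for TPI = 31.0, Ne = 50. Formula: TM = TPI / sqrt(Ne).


Formula: TM = TPI / sqrt(Ne)
Step 1: sqrt(Ne) = sqrt(50) = 7.0711
Step 2: TM = 31.0 / 7.0711 = 4.38

4.38 TM


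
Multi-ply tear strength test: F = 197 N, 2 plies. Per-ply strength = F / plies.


Formula: Per-ply strength = Total force / Number of plies
Per-ply = 197 N / 2
Per-ply = 98.5 N

98.5 N


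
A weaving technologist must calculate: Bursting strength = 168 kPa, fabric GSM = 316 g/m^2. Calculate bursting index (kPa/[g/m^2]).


Formula: Bursting Index = Bursting Strength / Fabric GSM
BI = 168 kPa / 316 g/m^2
BI = 0.532 kPa/(g/m^2)

0.532 kPa/(g/m^2)


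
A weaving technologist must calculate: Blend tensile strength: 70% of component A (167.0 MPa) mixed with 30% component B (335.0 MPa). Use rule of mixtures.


Formula: Blend property = (fraction_A * property_A) + (fraction_B * property_B)
Step 1: Contribution A = 70/100 * 167.0 MPa = 116.9 MPa
Step 2: Contribution B = 30/100 * 335.0 MPa = 100.5 MPa
Step 3: Blend tensile strength = 116.9 + 100.5 = 217.4 MPa

217.4 MPa


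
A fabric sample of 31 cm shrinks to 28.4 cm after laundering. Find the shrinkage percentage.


Formula: Shrinkage% = ((L_before - L_after) / L_before) * 100
Step 1: Shrinkage = 31 - 28.4 = 2.6 cm
Step 2: Shrinkage% = (2.6 / 31) * 100
Step 3: Shrinkage% = 0.083871 * 100 = 8.3871% ≈ 8.4%

8.4%


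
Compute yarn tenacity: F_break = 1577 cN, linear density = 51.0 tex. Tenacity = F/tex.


Formula: Tenacity = Breaking force / Linear density
Tenacity = 1577 cN / 51.0 tex
Tenacity = 30.92 cN/tex

30.92 cN/tex


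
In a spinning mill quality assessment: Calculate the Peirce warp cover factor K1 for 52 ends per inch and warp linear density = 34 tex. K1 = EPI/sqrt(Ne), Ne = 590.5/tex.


Formula: K1 = EPI / sqrt(Ne), with Ne = 590.5 / tex_warp
Step 1: Ne = 590.5 / 34 = 17.368
Step 2: sqrt(Ne) = sqrt(17.368) = 4.1675
Step 3: K1 = 52 / 4.1675 = 12.5

12.5


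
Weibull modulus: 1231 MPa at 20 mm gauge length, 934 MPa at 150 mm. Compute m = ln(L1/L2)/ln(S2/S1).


Formula: m = ln(L1/L2) / ln(S2/S1)
Step 1: ln(L1/L2) = ln(20/150) = -2.01490
Step 2: S2/S1 = 934/1231 = 0.75873
Step 3: ln(S2/S1) = ln(0.75873) = -0.27611
Step 4: m = -2.01490 / -0.27611 = 7.30

7.30 (Weibull m)


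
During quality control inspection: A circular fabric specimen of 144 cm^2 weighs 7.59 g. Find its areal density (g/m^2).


Formula: GSM = mass_g / area_m2
Step 1: Convert area: 144 cm^2 = 144 / 10000 = 0.0144 m^2
Step 2: GSM = 7.59 g / 0.0144 m^2 = 527.1 g/m^2

527.1 g/m^2


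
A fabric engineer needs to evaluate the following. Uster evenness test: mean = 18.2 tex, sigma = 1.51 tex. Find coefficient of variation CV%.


Formula: CV% = (standard deviation / mean) * 100
Step 1: Ratio = 1.51 / 18.2 = 0.082967
Step 2: CV% = 0.082967 * 100 = 8.2967% ≈ 8.3%

8.3%


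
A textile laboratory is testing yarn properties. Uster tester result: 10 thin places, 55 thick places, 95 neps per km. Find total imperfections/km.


Formula: Total = thin places + thick places + neps
Total = 10 + 55 + 95
Total = 160 imperfections/km

160 imperfections/km


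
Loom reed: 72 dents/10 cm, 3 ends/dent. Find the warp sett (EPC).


Formula: EPC = (dents per 10 cm * ends per dent) / 10
Step 1: Total ends per 10 cm = 72 * 3 = 216
Step 2: EPC = 216 / 10 = 21.6 ends/cm

21.6 ends/cm


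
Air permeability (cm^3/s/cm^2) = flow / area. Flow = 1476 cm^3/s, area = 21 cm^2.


Formula: Air Permeability = Airflow / Test Area
AP = 1476 cm^3/s / 21 cm^2
AP = 70.3 cm^3/s/cm^2

70.3 cm^3/s/cm^2


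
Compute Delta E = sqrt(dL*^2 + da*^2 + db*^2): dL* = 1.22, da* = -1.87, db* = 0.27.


Formula: Delta E = sqrt(dL*^2 + da*^2 + db*^2)
Step 1: dL*^2 = 1.22^2 = 1.4884
Step 2: da*^2 = (-1.87)^2 = 3.4969
Step 3: db*^2 = 0.27^2 = 0.0729
Step 4: Sum = 1.4884 + 3.4969 + 0.0729 = 5.0582
Step 5: Delta E = sqrt(5.0582) = 2.25

2.25 Delta E


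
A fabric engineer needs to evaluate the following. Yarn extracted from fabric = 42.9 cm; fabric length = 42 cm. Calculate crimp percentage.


Formula: Crimp% = ((L_yarn - L_fabric) / L_fabric) * 100
Step 1: Extension = 42.9 - 42 = 0.9 cm
Step 2: Crimp% = (0.9 / 42) * 100
Step 3: Crimp% = 0.021429 * 100 = 2.1429% ≈ 2.1%

2.1%


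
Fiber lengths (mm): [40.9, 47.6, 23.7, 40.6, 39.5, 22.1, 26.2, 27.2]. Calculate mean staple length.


Formula: Mean = sum of lengths / count
Sum = 40.9 + 47.6 + 23.7 + 40.6 + 39.5 + 22.1 + 26.2 + 27.2
Sum = 267.8 mm
Mean = 267.8 / 8 = 33.48 mm

33.48 mm


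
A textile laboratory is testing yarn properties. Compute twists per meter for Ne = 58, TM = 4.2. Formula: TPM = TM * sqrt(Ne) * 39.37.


Formula: TPM = TM * sqrt(Ne) * 39.37
Step 1: sqrt(Ne) = sqrt(58) = 7.6158
Step 2: TM * sqrt(Ne) = 4.2 * 7.6158 = 31.9864
Step 3: TPM = 31.9864 * 39.37 = 1259 twists/m

1259 twists/m


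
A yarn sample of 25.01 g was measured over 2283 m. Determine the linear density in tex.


Formula: Tex = (mass_g / length_m) * 1000
Substituting: Tex = (25.01 / 2283) * 1000
Intermediate: 25.01 / 2283 = 0.01095488 g/m
Tex = 0.01095488 * 1000 = 10.95 tex

10.95 tex


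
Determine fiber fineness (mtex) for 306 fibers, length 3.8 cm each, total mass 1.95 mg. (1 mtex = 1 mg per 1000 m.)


Formula: fineness (mtex) = mass (mg) / total length (km) = (mass_mg / total_length_m) * 1000
Step 1: Convert fiber length: 3.8 cm = 0.038 m
Step 2: Total fiber length = 306 * 0.038 = 11.628 m
Step 3: Linear density = 1.95 mg / 11.628 m = 0.1677 mg/m
Step 4: fineness = 0.1677 * 1000 = 167.7 mtex

167.7 mtex


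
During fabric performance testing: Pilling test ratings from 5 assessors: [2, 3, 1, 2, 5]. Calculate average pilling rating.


Formula: Mean = sum / count
Sum = 2 + 3 + 1 + 2 + 5 = 13
Mean = 13 / 5 = 2.6

2.6


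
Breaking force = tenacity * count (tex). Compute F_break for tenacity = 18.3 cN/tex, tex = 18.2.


Formula: Breaking force = Tenacity * Linear density
F = 18.3 cN/tex * 18.2 tex
F = 333.06 cN

333.06 cN


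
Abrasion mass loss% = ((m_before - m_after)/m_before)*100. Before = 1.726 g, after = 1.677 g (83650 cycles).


Formula: Mass loss% = ((m_before - m_after) / m_before) * 100
Step 1: Mass loss = 1.726 - 1.677 = 0.049 g
Step 2: Ratio = 0.049 / 1.726 = 0.0283893
Step 3: Mass loss% = 0.0283893 * 100 = 2.83893% ≈ 2.84%

2.84%


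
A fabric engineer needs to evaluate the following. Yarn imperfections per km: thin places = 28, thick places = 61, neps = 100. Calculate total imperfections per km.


Formula: Total = thin places + thick places + neps
Total = 28 + 61 + 100
Total = 189 imperfections/km

189 imperfections/km


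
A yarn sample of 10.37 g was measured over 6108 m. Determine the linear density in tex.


Formula: Tex = (mass_g / length_m) * 1000
Substituting: Tex = (10.37 / 6108) * 1000
Intermediate: 10.37 / 6108 = 0.00169777 g/m
Tex = 0.00169777 * 1000 = 1.70 tex

1.70 tex


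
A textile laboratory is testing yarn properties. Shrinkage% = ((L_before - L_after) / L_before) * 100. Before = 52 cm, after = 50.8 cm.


Formula: Shrinkage% = ((L_before - L_after) / L_before) * 100
Step 1: Shrinkage = 52 - 50.8 = 1.2 cm
Step 2: Shrinkage% = (1.2 / 52) * 100
Step 3: Shrinkage% = 0.023077 * 100 = 2.3077% ≈ 2.3%

2.3%


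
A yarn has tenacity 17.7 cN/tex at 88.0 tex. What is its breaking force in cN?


Formula: Breaking force = Tenacity * Linear density
F = 17.7 cN/tex * 88.0 tex
F = 1557.60 cN

1557.60 cN


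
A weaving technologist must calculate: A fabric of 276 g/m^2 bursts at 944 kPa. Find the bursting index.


Formula: Bursting Index = Bursting Strength / Fabric GSM
BI = 944 kPa / 276 g/m^2
BI = 3.420 kPa/(g/m^2)

3.420 kPa/(g/m^2)


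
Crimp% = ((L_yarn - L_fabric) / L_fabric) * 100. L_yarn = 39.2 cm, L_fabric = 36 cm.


Formula: Crimp% = ((L_yarn - L_fabric) / L_fabric) * 100
Step 1: Extension = 39.2 - 36 = 3.2 cm
Step 2: Crimp% = (3.2 / 36) * 100
Step 3: Crimp% = 0.088889 * 100 = 8.8889% ≈ 8.9%

8.9%


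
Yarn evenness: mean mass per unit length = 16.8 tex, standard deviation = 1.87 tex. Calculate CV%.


Formula: CV% = (standard deviation / mean) * 100
Step 1: Ratio = 1.87 / 16.8 = 0.11131
Step 2: CV% = 0.11131 * 100 = 11.131% ≈ 11.1%

11.1%


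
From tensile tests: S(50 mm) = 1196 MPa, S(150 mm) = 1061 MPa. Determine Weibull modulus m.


Formula: m = ln(L1/L2) / ln(S2/S1)
Step 1: ln(L1/L2) = ln(50/150) = -1.09861
Step 2: S2/S1 = 1061/1196 = 0.88712
Step 3: ln(S2/S1) = ln(0.88712) = -0.11978
Step 4: m = -1.09861 / -0.11978 = 9.17

9.17 (Weibull m)


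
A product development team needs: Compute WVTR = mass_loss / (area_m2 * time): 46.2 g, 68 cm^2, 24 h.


Formula: WVTR = mass_loss / (area * time)
Step 1: Convert area: 68 cm^2 = 0.0068 m^2
Step 2: WVTR = 46.2 g / (0.0068 m^2 * 24 h)
Step 3: WVTR = 46.2 / 0.1632 = 283.1 g/m^2/h

283.1 g/m^2/h


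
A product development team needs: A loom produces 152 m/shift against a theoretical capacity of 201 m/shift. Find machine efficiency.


Formula: Efficiency% = (Actual output / Theoretical output) * 100
Efficiency% = (152 / 201) * 100
Efficiency% = 0.756219 * 100 = 75.6219% ≈ 75.6%

75.6%


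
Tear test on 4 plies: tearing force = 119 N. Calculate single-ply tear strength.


Formula: Per-ply strength = Total force / Number of plies
Per-ply = 119 N / 4
Per-ply = 29.75 N

29.75 N


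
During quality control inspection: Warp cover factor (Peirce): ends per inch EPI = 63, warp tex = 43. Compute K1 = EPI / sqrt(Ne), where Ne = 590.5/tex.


Formula: K1 = EPI / sqrt(Ne), with Ne = 590.5 / tex_warp
Step 1: Ne = 590.5 / 43 = 13.733
Step 2: sqrt(Ne) = sqrt(13.733) = 3.7058
Step 3: K1 = 63 / 3.7058 = 17.0

17.0


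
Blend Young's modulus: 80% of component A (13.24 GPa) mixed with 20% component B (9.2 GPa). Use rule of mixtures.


Formula: Blend property = (fraction_A * property_A) + (fraction_B * property_B)
Step 1: Contribution A = 80/100 * 13.24 GPa = 10.592 GPa
Step 2: Contribution B = 20/100 * 9.2 GPa = 1.84 GPa
Step 3: Blend Young's modulus = 10.592 + 1.84 = 12.432 GPa

12.432 GPa


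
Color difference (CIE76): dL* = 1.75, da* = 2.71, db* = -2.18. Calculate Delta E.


Formula: Delta E = sqrt(dL*^2 + da*^2 + db*^2)
Step 1: dL*^2 = 1.75^2 = 3.0625
Step 2: da*^2 = 2.71^2 = 7.3441
Step 3: db*^2 = (-2.18)^2 = 4.7524
Step 4: Sum = 3.0625 + 7.3441 + 4.7524 = 15.159
Step 5: Delta E = sqrt(15.159) = 3.89

3.89 Delta E


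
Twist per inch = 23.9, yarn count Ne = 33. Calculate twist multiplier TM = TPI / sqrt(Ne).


Formula: TM = TPI / sqrt(Ne)
Step 1: sqrt(Ne) = sqrt(33) = 5.7446
Step 2: TM = 23.9 / 5.7446 = 4.16

4.16 TM


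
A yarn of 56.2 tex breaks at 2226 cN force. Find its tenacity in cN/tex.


Formula: Tenacity = Breaking force / Linear density
Tenacity = 2226 cN / 56.2 tex
Tenacity = 39.61 cN/tex

39.61 cN/tex


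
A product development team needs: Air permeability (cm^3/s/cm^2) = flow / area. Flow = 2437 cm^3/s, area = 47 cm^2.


Formula: Air Permeability = Airflow / Test Area
AP = 2437 cm^3/s / 47 cm^2
AP = 51.9 cm^3/s/cm^2

51.9 cm^3/s/cm^2


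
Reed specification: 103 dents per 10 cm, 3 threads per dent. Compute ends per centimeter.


Formula: EPC = (dents per 10 cm * ends per dent) / 10
Step 1: Total ends per 10 cm = 103 * 3 = 309
Step 2: EPC = 309 / 10 = 30.9 ends/cm

30.9 ends/cm


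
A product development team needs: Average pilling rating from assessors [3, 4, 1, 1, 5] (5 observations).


Formula: Mean = sum / count
Sum = 3 + 4 + 1 + 1 + 5 = 14
Mean = 14 / 5 = 2.8

2.8


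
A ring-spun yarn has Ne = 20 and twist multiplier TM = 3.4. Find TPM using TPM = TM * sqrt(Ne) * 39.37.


Formula: TPM = TM * sqrt(Ne) * 39.37
Step 1: sqrt(Ne) = sqrt(20) = 4.4721
Step 2: TM * sqrt(Ne) = 3.4 * 4.4721 = 15.2051
Step 3: TPM = 15.2051 * 39.37 = 599 twists/m

599 twists/m


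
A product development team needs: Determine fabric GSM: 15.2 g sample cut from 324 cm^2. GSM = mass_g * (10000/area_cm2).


Formula: GSM = mass_g / area_m2
Step 1: Convert area: 324 cm^2 = 324 / 10000 = 0.0324 m^2
Step 2: GSM = 15.2 g / 0.0324 m^2 = 469.1 g/m^2

469.1 g/m^2


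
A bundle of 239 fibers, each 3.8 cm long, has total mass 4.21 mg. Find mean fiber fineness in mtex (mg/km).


Formula: fineness (mtex) = mass (mg) / total length (km) = (mass_mg / total_length_m) * 1000
Step 1: Convert fiber length: 3.8 cm = 0.038 m
Step 2: Total fiber length = 239 * 0.038 = 9.082 m
Step 3: Linear density = 4.21 mg / 9.082 m = 0.4636 mg/m
Step 4: fineness = 0.4636 * 1000 = 463.6 mtex

463.6 mtex


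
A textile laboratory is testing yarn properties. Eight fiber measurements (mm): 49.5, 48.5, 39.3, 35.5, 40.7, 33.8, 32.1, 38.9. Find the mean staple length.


Formula: Mean = sum of lengths / count
Sum = 49.5 + 48.5 + 39.3 + 35.5 + 40.7 + 33.8 + 32.1 + 38.9
Sum = 318.3 mm
Mean = 318.3 / 8 = 39.79 mm

39.79 mm


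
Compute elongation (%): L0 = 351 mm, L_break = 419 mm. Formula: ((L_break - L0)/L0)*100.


Formula: Elongation (%) = ((L_break - L0) / L0) * 100
Step 1: Extension = 419 - 351 = 68 mm
Step 2: Elongation = (68 / 351) * 100
Step 3: Elongation = 0.193732 * 100 = 19.3732% ≈ 19.4%

19.4%


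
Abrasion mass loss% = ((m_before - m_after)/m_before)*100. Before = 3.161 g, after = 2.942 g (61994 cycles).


Formula: Mass loss% = ((m_before - m_after) / m_before) * 100
Step 1: Mass loss = 3.161 - 2.942 = 0.219 g
Step 2: Ratio = 0.219 / 3.161 = 0.0692819
Step 3: Mass loss% = 0.0692819 * 100 = 6.92819% ≈ 6.93%

6.93%


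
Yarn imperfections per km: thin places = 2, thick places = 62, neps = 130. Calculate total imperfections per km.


Formula: Total = thin places + thick places + neps
Total = 2 + 62 + 130
Total = 194 imperfections/km

194 imperfections/km


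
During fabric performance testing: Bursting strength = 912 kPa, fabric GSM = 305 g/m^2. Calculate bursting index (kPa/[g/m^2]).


Formula: Bursting Index = Bursting Strength / Fabric GSM
BI = 912 kPa / 305 g/m^2
BI = 2.990 kPa/(g/m^2)

2.990 kPa/(g/m^2)


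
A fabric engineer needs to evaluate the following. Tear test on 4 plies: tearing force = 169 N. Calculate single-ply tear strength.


Formula: Per-ply strength = Total force / Number of plies
Per-ply = 169 N / 4
Per-ply = 42.25 N

42.25 N


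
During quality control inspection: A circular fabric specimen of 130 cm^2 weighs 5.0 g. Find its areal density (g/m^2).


Formula: GSM = mass_g / area_m2
Step 1: Convert area: 130 cm^2 = 130 / 10000 = 0.013 m^2
Step 2: GSM = 5.0 g / 0.013 m^2 = 384.6 g/m^2

384.6 g/m^2


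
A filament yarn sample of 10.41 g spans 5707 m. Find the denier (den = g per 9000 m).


Formula: den = (mass_g / length_m) * 9000
Substituting: den = (10.41 / 5707) * 9000
Intermediate: 10.41 / 5707 = 0.00182408 g/m
den = 0.00182408 * 9000 = 16.4 denier

16.4 denier


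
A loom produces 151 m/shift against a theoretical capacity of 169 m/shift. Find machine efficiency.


Formula: Efficiency% = (Actual output / Theoretical output) * 100
Efficiency% = (151 / 169) * 100
Efficiency% = 0.893491 * 100 = 89.3491% ≈ 89.3%

89.3%


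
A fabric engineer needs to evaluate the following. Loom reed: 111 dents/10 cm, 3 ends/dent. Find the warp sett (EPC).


Formula: EPC = (dents per 10 cm * ends per dent) / 10
Step 1: Total ends per 10 cm = 111 * 3 = 333
Step 2: EPC = 333 / 10 = 33.3 ends/cm

33.3 ends/cm


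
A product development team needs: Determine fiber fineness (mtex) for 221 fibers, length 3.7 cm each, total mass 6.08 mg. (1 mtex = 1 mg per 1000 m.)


Formula: fineness (mtex) = mass (mg) / total length (km) = (mass_mg / total_length_m) * 1000
Step 1: Convert fiber length: 3.7 cm = 0.037 m
Step 2: Total fiber length = 221 * 0.037 = 8.177 m
Step 3: Linear density = 6.08 mg / 8.177 m = 0.7435 mg/m
Step 4: fineness = 0.7435 * 1000 = 743.5 mtex

743.5 mtex


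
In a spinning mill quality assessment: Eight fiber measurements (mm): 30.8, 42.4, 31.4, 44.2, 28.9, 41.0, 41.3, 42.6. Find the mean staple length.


Formula: Mean = sum of lengths / count
Sum = 30.8 + 42.4 + 31.4 + 44.2 + 28.9 + 41.0 + 41.3 + 42.6
Sum = 302.6 mm
Mean = 302.6 / 8 = 37.83 mm

37.83 mm


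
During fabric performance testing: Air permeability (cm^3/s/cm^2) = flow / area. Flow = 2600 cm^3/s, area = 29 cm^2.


Formula: Air Permeability = Airflow / Test Area
AP = 2600 cm^3/s / 29 cm^2
AP = 89.7 cm^3/s/cm^2

89.7 cm^3/s/cm^2


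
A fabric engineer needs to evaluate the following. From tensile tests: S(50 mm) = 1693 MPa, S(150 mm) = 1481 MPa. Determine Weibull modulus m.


Formula: m = ln(L1/L2) / ln(S2/S1)
Step 1: ln(L1/L2) = ln(50/150) = -1.09861
Step 2: S2/S1 = 1481/1693 = 0.87478
Step 3: ln(S2/S1) = ln(0.87478) = -0.13378
Step 4: m = -1.09861 / -0.13378 = 8.21

8.21 (Weibull m)


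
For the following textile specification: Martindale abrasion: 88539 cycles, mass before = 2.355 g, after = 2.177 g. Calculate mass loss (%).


Formula: Mass loss% = ((m_before - m_after) / m_before) * 100
Step 1: Mass loss = 2.355 - 2.177 = 0.178 g
Step 2: Ratio = 0.178 / 2.355 = 0.0755839
Step 3: Mass loss% = 0.0755839 * 100 = 7.55839% ≈ 7.56%

7.56%


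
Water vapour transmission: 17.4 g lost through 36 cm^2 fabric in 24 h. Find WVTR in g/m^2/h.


Formula: WVTR = mass_loss / (area * time)
Step 1: Convert area: 36 cm^2 = 0.0036 m^2
Step 2: WVTR = 17.4 g / (0.0036 m^2 * 24 h)
Step 3: WVTR = 17.4 / 0.0864 = 201.4 g/m^2/h

201.4 g/m^2/h


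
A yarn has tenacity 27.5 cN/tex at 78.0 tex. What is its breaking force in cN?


Formula: Breaking force = Tenacity * Linear density
F = 27.5 cN/tex * 78.0 tex
F = 2145.00 cN

2145.00 cN


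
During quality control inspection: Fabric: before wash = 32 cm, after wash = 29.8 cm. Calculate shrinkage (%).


Formula: Shrinkage% = ((L_before - L_after) / L_before) * 100
Step 1: Shrinkage = 32 - 29.8 = 2.2 cm
Step 2: Shrinkage% = (2.2 / 32) * 100
Step 3: Shrinkage% = 0.06875 * 100 = 6.875% ≈ 6.9%

6.9%


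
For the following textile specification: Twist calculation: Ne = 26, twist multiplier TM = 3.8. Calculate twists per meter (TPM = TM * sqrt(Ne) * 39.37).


Formula: TPM = TM * sqrt(Ne) * 39.37
Step 1: sqrt(Ne) = sqrt(26) = 5.099
Step 2: TM * sqrt(Ne) = 3.8 * 5.099 = 19.3762
Step 3: TPM = 19.3762 * 39.37 = 763 twists/m

763 twists/m


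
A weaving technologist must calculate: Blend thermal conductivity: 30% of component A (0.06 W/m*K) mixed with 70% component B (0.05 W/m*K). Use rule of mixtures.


Formula: Blend property = (fraction_A * property_A) + (fraction_B * property_B)
Step 1: Contribution A = 30/100 * 0.06 W/m*K = 0.018 W/m*K
Step 2: Contribution B = 70/100 * 0.05 W/m*K = 0.035 W/m*K
Step 3: Blend thermal conductivity = 0.018 + 0.035 = 0.053 W/m*K

0.053 W/m*K


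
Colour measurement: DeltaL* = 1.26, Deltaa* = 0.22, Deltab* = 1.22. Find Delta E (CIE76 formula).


Formula: Delta E = sqrt(dL*^2 + da*^2 + db*^2)
Step 1: dL*^2 = 1.26^2 = 1.5876
Step 2: da*^2 = 0.22^2 = 0.0484
Step 3: db*^2 = 1.22^2 = 1.4884
Step 4: Sum = 1.5876 + 0.0484 + 1.4884 = 3.1244
Step 5: Delta E = sqrt(3.1244) = 1.77

1.77 Delta E


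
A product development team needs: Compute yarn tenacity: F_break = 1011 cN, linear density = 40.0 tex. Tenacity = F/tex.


Formula: Tenacity = Breaking force / Linear density
Tenacity = 1011 cN / 40.0 tex
Tenacity = 25.28 cN/tex

25.28 cN/tex


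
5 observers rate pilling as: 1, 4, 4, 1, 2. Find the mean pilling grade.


Formula: Mean = sum / count
Sum = 1 + 4 + 4 + 1 + 2 = 12
Mean = 12 / 5 = 2.4

2.4


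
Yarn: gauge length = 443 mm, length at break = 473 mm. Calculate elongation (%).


Formula: Elongation (%) = ((L_break - L0) / L0) * 100
Step 1: Extension = 473 - 443 = 30 mm
Step 2: Elongation = (30 / 443) * 100
Step 3: Elongation = 0.06772 * 100 = 6.772% ≈ 6.8%

6.8%


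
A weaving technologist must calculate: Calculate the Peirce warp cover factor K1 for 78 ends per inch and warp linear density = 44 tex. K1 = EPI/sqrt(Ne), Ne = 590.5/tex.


Formula: K1 = EPI / sqrt(Ne), with Ne = 590.5 / tex_warp
Step 1: Ne = 590.5 / 44 = 13.42
Step 2: sqrt(Ne) = sqrt(13.42) = 3.6633
Step 3: K1 = 78 / 3.6633 = 21.3

21.3


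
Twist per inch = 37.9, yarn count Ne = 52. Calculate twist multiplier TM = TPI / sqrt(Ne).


Formula: TM = TPI / sqrt(Ne)
Step 1: sqrt(Ne) = sqrt(52) = 7.2111
Step 2: TM = 37.9 / 7.2111 = 5.26

5.26 TM


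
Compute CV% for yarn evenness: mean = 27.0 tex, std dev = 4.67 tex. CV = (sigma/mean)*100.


Formula: CV% = (standard deviation / mean) * 100
Step 1: Ratio = 4.67 / 27.0 = 0.172963
Step 2: CV% = 0.172963 * 100 = 17.2963% ≈ 17.3%

17.3%


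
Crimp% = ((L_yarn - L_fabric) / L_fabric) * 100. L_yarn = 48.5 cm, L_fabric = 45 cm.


Formula: Crimp% = ((L_yarn - L_fabric) / L_fabric) * 100
Step 1: Extension = 48.5 - 45 = 3.5 cm
Step 2: Crimp% = (3.5 / 45) * 100
Step 3: Crimp% = 0.077778 * 100 = 7.7778% ≈ 7.8%

7.8%


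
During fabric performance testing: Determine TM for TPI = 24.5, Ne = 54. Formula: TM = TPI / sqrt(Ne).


Formula: TM = TPI / sqrt(Ne)
Step 1: sqrt(Ne) = sqrt(54) = 7.3485
Step 2: TM = 24.5 / 7.3485 = 3.33

3.33 TM


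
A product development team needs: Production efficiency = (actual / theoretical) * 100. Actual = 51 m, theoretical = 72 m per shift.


Formula: Efficiency% = (Actual output / Theoretical output) * 100
Efficiency% = (51 / 72) * 100
Efficiency% = 0.708333 * 100 = 70.8333% ≈ 70.8%

70.8%


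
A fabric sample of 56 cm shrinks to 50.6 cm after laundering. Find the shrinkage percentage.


Formula: Shrinkage% = ((L_before - L_after) / L_before) * 100
Step 1: Shrinkage = 56 - 50.6 = 5.4 cm
Step 2: Shrinkage% = (5.4 / 56) * 100
Step 3: Shrinkage% = 0.096429 * 100 = 9.6429% ≈ 9.6%

9.6%


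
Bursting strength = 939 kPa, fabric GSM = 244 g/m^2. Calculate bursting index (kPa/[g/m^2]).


Formula: Bursting Index = Bursting Strength / Fabric GSM
BI = 939 kPa / 244 g/m^2
BI = 3.848 kPa/(g/m^2)

3.848 kPa/(g/m^2)


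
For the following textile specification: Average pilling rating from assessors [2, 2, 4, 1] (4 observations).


Formula: Mean = sum / count
Sum = 2 + 2 + 4 + 1 = 9
Mean = 9 / 4 = 2.3

2.3


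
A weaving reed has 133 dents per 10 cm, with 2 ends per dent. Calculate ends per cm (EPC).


Formula: EPC = (dents per 10 cm * ends per dent) / 10
Step 1: Total ends per 10 cm = 133 * 2 = 266
Step 2: EPC = 266 / 10 = 26.6 ends/cm

26.6 ends/cm


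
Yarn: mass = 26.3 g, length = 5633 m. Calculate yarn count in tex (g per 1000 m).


Formula: Tex = (mass_g / length_m) * 1000
Substituting: Tex = (26.3 / 5633) * 1000
Intermediate: 26.3 / 5633 = 0.00466892 g/m
Tex = 0.00466892 * 1000 = 4.67 tex

4.67 tex


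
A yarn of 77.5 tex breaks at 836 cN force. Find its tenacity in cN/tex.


Formula: Tenacity = Breaking force / Linear density
Tenacity = 836 cN / 77.5 tex
Tenacity = 10.79 cN/tex

10.79 cN/tex


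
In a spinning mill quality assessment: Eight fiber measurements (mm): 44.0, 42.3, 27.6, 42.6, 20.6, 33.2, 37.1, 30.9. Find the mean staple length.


Formula: Mean = sum of lengths / count
Sum = 44.0 + 42.3 + 27.6 + 42.6 + 20.6 + 33.2 + 37.1 + 30.9
Sum = 278.3 mm
Mean = 278.3 / 8 = 34.79 mm

34.79 mm


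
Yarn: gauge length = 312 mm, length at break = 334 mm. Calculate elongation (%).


Formula: Elongation (%) = ((L_break - L0) / L0) * 100
Step 1: Extension = 334 - 312 = 22 mm
Step 2: Elongation = (22 / 312) * 100
Step 3: Elongation = 0.070513 * 100 = 7.0513% ≈ 7.1%

7.1%


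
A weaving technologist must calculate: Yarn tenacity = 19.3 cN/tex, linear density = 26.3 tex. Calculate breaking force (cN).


Formula: Breaking force = Tenacity * Linear density
F = 19.3 cN/tex * 26.3 tex
F = 507.59 cN

507.59 cN


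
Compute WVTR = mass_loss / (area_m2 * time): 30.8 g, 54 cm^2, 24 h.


Formula: WVTR = mass_loss / (area * time)
Step 1: Convert area: 54 cm^2 = 0.0054 m^2
Step 2: WVTR = 30.8 g / (0.0054 m^2 * 24 h)
Step 3: WVTR = 30.8 / 0.1296 = 237.7 g/m^2/h

237.7 g/m^2/h


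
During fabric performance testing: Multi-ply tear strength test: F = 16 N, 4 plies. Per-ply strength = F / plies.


Formula: Per-ply strength = Total force / Number of plies
Per-ply = 16 N / 4
Per-ply = 4 N

4 N


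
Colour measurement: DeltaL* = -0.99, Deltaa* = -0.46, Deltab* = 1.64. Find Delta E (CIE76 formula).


Formula: Delta E = sqrt(dL*^2 + da*^2 + db*^2)
Step 1: dL*^2 = (-0.99)^2 = 0.9801
Step 2: da*^2 = (-0.46)^2 = 0.2116
Step 3: db*^2 = 1.64^2 = 2.6896
Step 4: Sum = 0.9801 + 0.2116 + 2.6896 = 3.8813
Step 5: Delta E = sqrt(3.8813) = 1.97

1.97 Delta E


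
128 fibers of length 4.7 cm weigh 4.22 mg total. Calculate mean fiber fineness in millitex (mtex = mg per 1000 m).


Formula: fineness (mtex) = mass (mg) / total length (km) = (mass_mg / total_length_m) * 1000
Step 1: Convert fiber length: 4.7 cm = 0.047 m
Step 2: Total fiber length = 128 * 0.047 = 6.016 m
Step 3: Linear density = 4.22 mg / 6.016 m = 0.7015 mg/m
Step 4: fineness = 0.7015 * 1000 = 701.5 mtex

701.5 mtex


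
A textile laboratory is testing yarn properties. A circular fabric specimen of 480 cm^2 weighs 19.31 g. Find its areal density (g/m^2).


Formula: GSM = mass_g / area_m2
Step 1: Convert area: 480 cm^2 = 480 / 10000 = 0.048 m^2
Step 2: GSM = 19.31 g / 0.048 m^2 = 402.3 g/m^2

402.3 g/m^2


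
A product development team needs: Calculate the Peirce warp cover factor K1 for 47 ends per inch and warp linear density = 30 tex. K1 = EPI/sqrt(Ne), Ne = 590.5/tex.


Formula: K1 = EPI / sqrt(Ne), with Ne = 590.5 / tex_warp
Step 1: Ne = 590.5 / 30 = 19.683
Step 2: sqrt(Ne) = sqrt(19.683) = 4.4366
Step 3: K1 = 47 / 4.4366 = 10.6

10.6


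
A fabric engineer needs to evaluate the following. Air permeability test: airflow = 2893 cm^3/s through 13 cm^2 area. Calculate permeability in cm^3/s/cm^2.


Formula: Air Permeability = Airflow / Test Area
AP = 2893 cm^3/s / 13 cm^2
AP = 222.5 cm^3/s/cm^2

222.5 cm^3/s/cm^2


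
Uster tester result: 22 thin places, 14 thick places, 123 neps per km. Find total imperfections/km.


Formula: Total = thin places + thick places + neps
Total = 22 + 14 + 123
Total = 159 imperfections/km

159 imperfections/km


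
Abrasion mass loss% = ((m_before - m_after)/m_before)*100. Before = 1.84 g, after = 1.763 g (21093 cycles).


Formula: Mass loss% = ((m_before - m_after) / m_before) * 100
Step 1: Mass loss = 1.84 - 1.763 = 0.077 g
Step 2: Ratio = 0.077 / 1.84 = 0.0418478
Step 3: Mass loss% = 0.0418478 * 100 = 4.18478% ≈ 4.18%

4.18%


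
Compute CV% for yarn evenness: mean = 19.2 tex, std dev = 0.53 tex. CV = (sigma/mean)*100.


Formula: CV% = (standard deviation / mean) * 100
Step 1: Ratio = 0.53 / 19.2 = 0.027604
Step 2: CV% = 0.027604 * 100 = 2.7604% ≈ 2.8%

2.8%


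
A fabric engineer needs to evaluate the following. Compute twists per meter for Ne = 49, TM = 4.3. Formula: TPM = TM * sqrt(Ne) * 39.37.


Formula: TPM = TM * sqrt(Ne) * 39.37
Step 1: sqrt(Ne) = sqrt(49) = 7
Step 2: TM * sqrt(Ne) = 4.3 * 7 = 30.1
Step 3: TPM = 30.1 * 39.37 = 1185 twists/m

1185 twists/m


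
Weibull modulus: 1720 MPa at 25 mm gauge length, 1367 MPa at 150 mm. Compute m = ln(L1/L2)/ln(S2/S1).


Formula: m = ln(L1/L2) / ln(S2/S1)
Step 1: ln(L1/L2) = ln(25/150) = -1.79176
Step 2: S2/S1 = 1367/1720 = 0.79477
Step 3: ln(S2/S1) = ln(0.79477) = -0.22970
Step 4: m = -1.79176 / -0.22970 = 7.80

7.80 (Weibull m)


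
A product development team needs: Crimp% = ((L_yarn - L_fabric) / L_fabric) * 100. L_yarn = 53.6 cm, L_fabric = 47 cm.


Formula: Crimp% = ((L_yarn - L_fabric) / L_fabric) * 100
Step 1: Extension = 53.6 - 47 = 6.6 cm
Step 2: Crimp% = (6.6 / 47) * 100
Step 3: Crimp% = 0.140426 * 100 = 14.0426% ≈ 14.0%

14.0%


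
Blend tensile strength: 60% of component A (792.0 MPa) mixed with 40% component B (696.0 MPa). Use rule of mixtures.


Formula: Blend property = (fraction_A * property_A) + (fraction_B * property_B)
Step 1: Contribution A = 60/100 * 792.0 MPa = 475.2 MPa
Step 2: Contribution B = 40/100 * 696.0 MPa = 278.4 MPa
Step 3: Blend tensile strength = 475.2 + 278.4 = 753.6 MPa

753.6 MPa


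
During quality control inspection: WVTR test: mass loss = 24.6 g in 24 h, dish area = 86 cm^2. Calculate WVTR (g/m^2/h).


Formula: WVTR = mass_loss / (area * time)
Step 1: Convert area: 86 cm^2 = 0.0086 m^2
Step 2: WVTR = 24.6 g / (0.0086 m^2 * 24 h)
Step 3: WVTR = 24.6 / 0.2064 = 119.2 g/m^2/h

119.2 g/m^2/h


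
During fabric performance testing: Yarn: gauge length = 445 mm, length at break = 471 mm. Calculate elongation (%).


Formula: Elongation (%) = ((L_break - L0) / L0) * 100
Step 1: Extension = 471 - 445 = 26 mm
Step 2: Elongation = (26 / 445) * 100
Step 3: Elongation = 0.058427 * 100 = 5.8427% ≈ 5.8%

5.8%


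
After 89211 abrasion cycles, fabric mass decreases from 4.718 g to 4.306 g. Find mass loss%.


Formula: Mass loss% = ((m_before - m_after) / m_before) * 100
Step 1: Mass loss = 4.718 - 4.306 = 0.412 g
Step 2: Ratio = 0.412 / 4.718 = 0.0873251
Step 3: Mass loss% = 0.0873251 * 100 = 8.73251% ≈ 8.73%

8.73%


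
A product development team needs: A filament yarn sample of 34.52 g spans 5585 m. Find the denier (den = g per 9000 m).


Formula: den = (mass_g / length_m) * 9000
Substituting: den = (34.52 / 5585) * 9000
Intermediate: 34.52 / 5585 = 0.00618084 g/m
den = 0.00618084 * 9000 = 55.6 denier

55.6 denier


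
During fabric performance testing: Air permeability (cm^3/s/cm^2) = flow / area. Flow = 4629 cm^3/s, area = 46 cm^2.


Formula: Air Permeability = Airflow / Test Area
AP = 4629 cm^3/s / 46 cm^2
AP = 100.6 cm^3/s/cm^2

100.6 cm^3/s/cm^2


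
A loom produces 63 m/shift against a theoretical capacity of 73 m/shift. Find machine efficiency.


Formula: Efficiency% = (Actual output / Theoretical output) * 100
Efficiency% = (63 / 73) * 100
Efficiency% = 0.863014 * 100 = 86.3014% ≈ 86.3%

86.3%


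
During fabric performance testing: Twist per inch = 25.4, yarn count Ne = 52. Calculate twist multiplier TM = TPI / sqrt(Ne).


Formula: TM = TPI / sqrt(Ne)
Step 1: sqrt(Ne) = sqrt(52) = 7.2111
Step 2: TM = 25.4 / 7.2111 = 3.52

3.52 TM


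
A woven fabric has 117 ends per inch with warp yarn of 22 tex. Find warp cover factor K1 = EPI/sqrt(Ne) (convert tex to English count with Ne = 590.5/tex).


Formula: K1 = EPI / sqrt(Ne), with Ne = 590.5 / tex_warp
Step 1: Ne = 590.5 / 22 = 26.841
Step 2: sqrt(Ne) = sqrt(26.841) = 5.1808
Step 3: K1 = 117 / 5.1808 = 22.6

22.6


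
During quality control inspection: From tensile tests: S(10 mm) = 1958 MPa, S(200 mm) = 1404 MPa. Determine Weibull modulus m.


Formula: m = ln(L1/L2) / ln(S2/S1)
Step 1: ln(L1/L2) = ln(10/200) = -2.99573
Step 2: S2/S1 = 1404/1958 = 0.71706
Step 3: ln(S2/S1) = ln(0.71706) = -0.33260
Step 4: m = -2.99573 / -0.33260 = 9.01

9.01 (Weibull m)


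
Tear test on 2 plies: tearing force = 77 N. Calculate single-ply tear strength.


Formula: Per-ply strength = Total force / Number of plies
Per-ply = 77 N / 2
Per-ply = 38.5 N

38.5 N


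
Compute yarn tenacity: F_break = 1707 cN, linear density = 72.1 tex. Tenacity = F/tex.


Formula: Tenacity = Breaking force / Linear density
Tenacity = 1707 cN / 72.1 tex
Tenacity = 23.68 cN/tex

23.68 cN/tex


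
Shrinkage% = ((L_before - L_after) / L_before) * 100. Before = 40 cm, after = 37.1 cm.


Formula: Shrinkage% = ((L_before - L_after) / L_before) * 100
Step 1: Shrinkage = 40 - 37.1 = 2.9 cm
Step 2: Shrinkage% = (2.9 / 40) * 100
Step 3: Shrinkage% = 0.0725 * 100 = 7.25% ≈ 7.3%

7.3%


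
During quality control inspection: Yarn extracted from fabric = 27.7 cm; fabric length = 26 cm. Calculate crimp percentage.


Formula: Crimp% = ((L_yarn - L_fabric) / L_fabric) * 100
Step 1: Extension = 27.7 - 26 = 1.7 cm
Step 2: Crimp% = (1.7 / 26) * 100
Step 3: Crimp% = 0.065385 * 100 = 6.5385% ≈ 6.5%

6.5%


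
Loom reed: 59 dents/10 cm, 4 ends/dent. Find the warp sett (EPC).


Formula: EPC = (dents per 10 cm * ends per dent) / 10
Step 1: Total ends per 10 cm = 59 * 4 = 236
Step 2: EPC = 236 / 10 = 23.6 ends/cm

23.6 ends/cm


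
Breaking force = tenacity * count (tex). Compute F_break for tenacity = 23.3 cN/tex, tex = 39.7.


Formula: Breaking force = Tenacity * Linear density
F = 23.3 cN/tex * 39.7 tex
F = 925.01 cN

925.01 cN


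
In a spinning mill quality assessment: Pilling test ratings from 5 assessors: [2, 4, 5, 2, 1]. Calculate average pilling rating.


Formula: Mean = sum / count
Sum = 2 + 4 + 5 + 2 + 1 = 14
Mean = 14 / 5 = 2.8

2.8


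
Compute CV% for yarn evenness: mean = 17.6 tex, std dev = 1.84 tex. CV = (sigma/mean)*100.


Formula: CV% = (standard deviation / mean) * 100
Step 1: Ratio = 1.84 / 17.6 = 0.104545
Step 2: CV% = 0.104545 * 100 = 10.4545% ≈ 10.5%

10.5%


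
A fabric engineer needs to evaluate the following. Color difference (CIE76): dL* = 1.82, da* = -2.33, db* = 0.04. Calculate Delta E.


Formula: Delta E = sqrt(dL*^2 + da*^2 + db*^2)
Step 1: dL*^2 = 1.82^2 = 3.3124
Step 2: da*^2 = (-2.33)^2 = 5.4289
Step 3: db*^2 = 0.04^2 = 0.0016
Step 4: Sum = 3.3124 + 5.4289 + 0.0016 = 8.7429
Step 5: Delta E = sqrt(8.7429) = 2.96

2.96 Delta E


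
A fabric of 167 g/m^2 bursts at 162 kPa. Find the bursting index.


Formula: Bursting Index = Bursting Strength / Fabric GSM
BI = 162 kPa / 167 g/m^2
BI = 0.970 kPa/(g/m^2)

0.970 kPa/(g/m^2)


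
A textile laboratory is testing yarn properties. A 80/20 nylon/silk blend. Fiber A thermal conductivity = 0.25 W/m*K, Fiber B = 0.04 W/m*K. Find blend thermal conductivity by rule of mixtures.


Formula: Blend property = (fraction_A * property_A) + (fraction_B * property_B)
Step 1: Contribution A = 80/100 * 0.25 W/m*K = 0.2 W/m*K
Step 2: Contribution B = 20/100 * 0.04 W/m*K = 0.008 W/m*K
Step 3: Blend thermal conductivity = 0.2 + 0.008 = 0.208 W/m*K

0.208 W/m*K


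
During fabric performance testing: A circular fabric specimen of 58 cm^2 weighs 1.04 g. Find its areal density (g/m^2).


Formula: GSM = mass_g / area_m2
Step 1: Convert area: 58 cm^2 = 58 / 10000 = 0.0058 m^2
Step 2: GSM = 1.04 g / 0.0058 m^2 = 179.3 g/m^2

179.3 g/m^2


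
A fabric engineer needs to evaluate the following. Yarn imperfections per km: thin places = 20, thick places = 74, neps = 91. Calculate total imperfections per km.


Formula: Total = thin places + thick places + neps
Total = 20 + 74 + 91
Total = 185 imperfections/km

185 imperfections/km


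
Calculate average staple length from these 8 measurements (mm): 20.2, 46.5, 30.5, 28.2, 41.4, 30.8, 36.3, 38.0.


Formula: Mean = sum of lengths / count
Sum = 20.2 + 46.5 + 30.5 + 28.2 + 41.4 + 30.8 + 36.3 + 38.0
Sum = 271.9 mm
Mean = 271.9 / 8 = 33.99 mm

33.99 mm


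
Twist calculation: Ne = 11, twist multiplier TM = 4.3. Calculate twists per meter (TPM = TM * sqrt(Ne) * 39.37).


Formula: TPM = TM * sqrt(Ne) * 39.37
Step 1: sqrt(Ne) = sqrt(11) = 3.3166
Step 2: TM * sqrt(Ne) = 4.3 * 3.3166 = 14.2614
Step 3: TPM = 14.2614 * 39.37 = 561 twists/m

561 twists/m


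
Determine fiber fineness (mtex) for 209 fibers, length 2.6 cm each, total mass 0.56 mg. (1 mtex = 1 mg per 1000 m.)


Formula: fineness (mtex) = mass (mg) / total length (km) = (mass_mg / total_length_m) * 1000
Step 1: Convert fiber length: 2.6 cm = 0.026 m
Step 2: Total fiber length = 209 * 0.026 = 5.434 m
Step 3: Linear density = 0.56 mg / 5.434 m = 0.1031 mg/m
Step 4: fineness = 0.1031 * 1000 = 103.1 mtex

103.1 mtex


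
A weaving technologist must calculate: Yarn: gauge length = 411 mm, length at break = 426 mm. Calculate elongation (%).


Formula: Elongation (%) = ((L_break - L0) / L0) * 100
Step 1: Extension = 426 - 411 = 15 mm
Step 2: Elongation = (15 / 411) * 100
Step 3: Elongation = 0.036496 * 100 = 3.6496% ≈ 3.6%

3.6%


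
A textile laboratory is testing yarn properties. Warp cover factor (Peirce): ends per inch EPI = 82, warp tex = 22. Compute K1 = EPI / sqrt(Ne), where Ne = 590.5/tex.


Formula: K1 = EPI / sqrt(Ne), with Ne = 590.5 / tex_warp
Step 1: Ne = 590.5 / 22 = 26.841
Step 2: sqrt(Ne) = sqrt(26.841) = 5.1808
Step 3: K1 = 82 / 5.1808 = 15.8

15.8


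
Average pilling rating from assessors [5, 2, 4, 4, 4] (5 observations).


Formula: Mean = sum / count
Sum = 5 + 2 + 4 + 4 + 4 = 19
Mean = 19 / 5 = 3.8

3.8


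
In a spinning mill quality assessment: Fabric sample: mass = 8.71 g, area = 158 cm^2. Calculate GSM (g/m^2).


Formula: GSM = mass_g / area_m2
Step 1: Convert area: 158 cm^2 = 158 / 10000 = 0.0158 m^2
Step 2: GSM = 8.71 g / 0.0158 m^2 = 551.3 g/m^2

551.3 g/m^2


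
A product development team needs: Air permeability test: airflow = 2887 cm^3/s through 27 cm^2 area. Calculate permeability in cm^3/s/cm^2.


Formula: Air Permeability = Airflow / Test Area
AP = 2887 cm^3/s / 27 cm^2
AP = 106.9 cm^3/s/cm^2

106.9 cm^3/s/cm^2


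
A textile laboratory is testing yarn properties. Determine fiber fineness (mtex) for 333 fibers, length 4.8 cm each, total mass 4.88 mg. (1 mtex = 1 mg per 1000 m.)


Formula: fineness (mtex) = mass (mg) / total length (km) = (mass_mg / total_length_m) * 1000
Step 1: Convert fiber length: 4.8 cm = 0.048 m
Step 2: Total fiber length = 333 * 0.048 = 15.984 m
Step 3: Linear density = 4.88 mg / 15.984 m = 0.3053 mg/m
Step 4: fineness = 0.3053 * 1000 = 305.3 mtex

305.3 mtex


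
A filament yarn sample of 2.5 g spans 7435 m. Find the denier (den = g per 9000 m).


Formula: den = (mass_g / length_m) * 9000
Substituting: den = (2.5 / 7435) * 9000
Intermediate: 2.5 / 7435 = 0.00033625 g/m
den = 0.00033625 * 9000 = 3.0 denier

3.0 denier


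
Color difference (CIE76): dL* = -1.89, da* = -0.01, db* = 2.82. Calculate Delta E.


Formula: Delta E = sqrt(dL*^2 + da*^2 + db*^2)
Step 1: dL*^2 = (-1.89)^2 = 3.5721
Step 2: da*^2 = (-0.01)^2 = 0.0001
Step 3: db*^2 = 2.82^2 = 7.9524
Step 4: Sum = 3.5721 + 0.0001 + 7.9524 = 11.5246
Step 5: Delta E = sqrt(11.5246) = 3.39

3.39 Delta E


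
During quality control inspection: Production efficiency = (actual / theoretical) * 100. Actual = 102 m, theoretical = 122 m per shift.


Formula: Efficiency% = (Actual output / Theoretical output) * 100
Efficiency% = (102 / 122) * 100
Efficiency% = 0.836066 * 100 = 83.6066% ≈ 83.6%

83.6%


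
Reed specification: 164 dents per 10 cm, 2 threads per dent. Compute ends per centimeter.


Formula: EPC = (dents per 10 cm * ends per dent) / 10
Step 1: Total ends per 10 cm = 164 * 2 = 328
Step 2: EPC = 328 / 10 = 32.8 ends/cm

32.8 ends/cm


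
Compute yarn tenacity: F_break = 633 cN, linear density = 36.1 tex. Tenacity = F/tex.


Formula: Tenacity = Breaking force / Linear density
Tenacity = 633 cN / 36.1 tex
Tenacity = 17.53 cN/tex

17.53 cN/tex


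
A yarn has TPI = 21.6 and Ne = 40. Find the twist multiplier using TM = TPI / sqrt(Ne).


Formula: TM = TPI / sqrt(Ne)
Step 1: sqrt(Ne) = sqrt(40) = 6.3246
Step 2: TM = 21.6 / 6.3246 = 3.42

3.42 TM


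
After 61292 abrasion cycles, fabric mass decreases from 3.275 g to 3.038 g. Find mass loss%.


Formula: Mass loss% = ((m_before - m_after) / m_before) * 100
Step 1: Mass loss = 3.275 - 3.038 = 0.237 g
Step 2: Ratio = 0.237 / 3.275 = 0.0723664
Step 3: Mass loss% = 0.0723664 * 100 = 7.23664% ≈ 7.24%

7.24%


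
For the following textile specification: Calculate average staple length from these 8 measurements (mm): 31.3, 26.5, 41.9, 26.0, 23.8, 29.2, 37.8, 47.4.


Formula: Mean = sum of lengths / count
Sum = 31.3 + 26.5 + 41.9 + 26.0 + 23.8 + 29.2 + 37.8 + 47.4
Sum = 263.9 mm
Mean = 263.9 / 8 = 32.99 mm

32.99 mm
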